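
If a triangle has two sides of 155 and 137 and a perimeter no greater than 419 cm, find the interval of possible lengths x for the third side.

18 < x ≤ 127

Triangle inequality alone gives 18 < x < 292.
The perimeter condition gives x ≤ 419 − 155 − 137 = 127.
Intersecting the two: 18 < x ≤ 127.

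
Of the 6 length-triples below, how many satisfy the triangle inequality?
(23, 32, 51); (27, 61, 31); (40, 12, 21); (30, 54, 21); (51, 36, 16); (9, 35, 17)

2

(23,32,51): 23+32 > 51 → valid
(27,31,61): 27+31 ≤ 61 → not valid
(12,21,40): 12+21 ≤ 40 → not valid
(21,30,54): 21+30 ≤ 54 → not valid
(16,36,51): 16+36 > 51 → valid
(9,17,35): 9+17 ≤ 35 → not valid
2 of the 6 triples form a triangle.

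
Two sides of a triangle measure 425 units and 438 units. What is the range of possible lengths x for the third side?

13 < x < 863 (units)

By the triangle inequality, x must be less than 425 + 438 = 863 and greater than |425 − 438| = 13.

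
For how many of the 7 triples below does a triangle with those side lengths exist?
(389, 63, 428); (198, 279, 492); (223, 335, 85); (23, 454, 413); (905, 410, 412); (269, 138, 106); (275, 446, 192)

2

(63,389,428): 63+389 > 428 → valid
(198,279,492): 198+279 ≤ 492 → not valid
(85,223,335): 85+223 ≤ 335 → not valid
(23,413,454): 23+413 ≤ 454 → not valid
(410,412,905): 410+412 ≤ 905 → not valid
(106,138,269): 106+138 ≤ 269 → not valid
(192,275,446): 192+275 > 446 → valid
2 of the 7 triples form a triangle.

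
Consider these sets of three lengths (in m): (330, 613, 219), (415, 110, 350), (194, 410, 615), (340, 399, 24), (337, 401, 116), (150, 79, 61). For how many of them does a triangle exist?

2

(219,330,613): 219+330 ≤ 613 → not valid
(110,350,415): 110+350 > 415 → valid
(194,410,615): 194+410 ≤ 615 → not valid
(24,340,399): 24+340 ≤ 399 → not valid
(116,337,401): 116+337 > 401 → valid
(61,79,150): 61+79 ≤ 150 → not valid
2 of the 6 triples form a triangle.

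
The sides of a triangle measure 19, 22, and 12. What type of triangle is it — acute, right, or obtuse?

acute

Compare the square of the longest side to the sum of squares of the other two: 12² + 19² = 505 > 484 = 22².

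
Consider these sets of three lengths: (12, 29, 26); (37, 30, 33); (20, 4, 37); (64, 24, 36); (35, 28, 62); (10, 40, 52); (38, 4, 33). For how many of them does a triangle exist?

(12,26,29): 12+26 > 29 → valid
(30,33,37): 30+33 > 37 → valid
(4,20,37): 4+20 ≤ 37 → not valid
(24,36,64): 24+36 ≤ 64 → not valid
(28,35,62): 28+35 > 62 → valid
(10,40,52): 10+40 ≤ 52 → not valid
(4,33,38): 4+33 ≤ 38 → not valid
3 of the 7 triples form a triangle.

3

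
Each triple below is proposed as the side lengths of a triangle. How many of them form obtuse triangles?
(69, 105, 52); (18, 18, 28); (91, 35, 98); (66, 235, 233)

3

(69,105,52): 52²+69² = 7465 < 11025 = 105² → obtuse
(18,18,28): 18²+18² = 648 < 784 = 28² → obtuse
(91,35,98): 35²+91² = 9506 < 9604 = 98² → obtuse
(66,235,233): 66²+233² = 58645 > 55225 = 235² → acute
3 of the 4 are obtuse.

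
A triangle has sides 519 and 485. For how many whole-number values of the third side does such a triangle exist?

969

The third side lies in the open interval (34, 1004).
Integers from 35 to 1003 inclusive: 1003 − 35 + 1 = 969.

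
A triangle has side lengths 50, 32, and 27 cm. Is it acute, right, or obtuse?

Compare the square of the longest side to the sum of squares of the other two: 27² + 32² = 1753 < 2500 = 50².

obtuse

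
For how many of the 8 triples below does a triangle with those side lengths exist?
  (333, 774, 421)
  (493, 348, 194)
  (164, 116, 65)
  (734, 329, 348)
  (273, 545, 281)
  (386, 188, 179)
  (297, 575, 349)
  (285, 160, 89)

4

(333,421,774): 333+421 ≤ 774 → not valid
(194,348,493): 194+348 > 493 → valid
(65,116,164): 65+116 > 164 → valid
(329,348,734): 329+348 ≤ 734 → not valid
(273,281,545): 273+281 > 545 → valid
(179,188,386): 179+188 ≤ 386 → not valid
(297,349,575): 297+349 > 575 → valid
(89,160,285): 89+160 ≤ 285 → not valid
4 of the 8 triples form a triangle.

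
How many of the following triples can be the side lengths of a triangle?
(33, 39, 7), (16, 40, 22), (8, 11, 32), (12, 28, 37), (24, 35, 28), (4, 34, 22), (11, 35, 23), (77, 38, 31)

(7,33,39): 7+33 > 39 → valid
(16,22,40): 16+22 ≤ 40 → not valid
(8,11,32): 8+11 ≤ 32 → not valid
(12,28,37): 12+28 > 37 → valid
(24,28,35): 24+28 > 35 → valid
(4,22,34): 4+22 ≤ 34 → not valid
(11,23,35): 11+23 ≤ 35 → not valid
(31,38,77): 31+38 ≤ 77 → not valid
3 of the 8 triples form a triangle.

3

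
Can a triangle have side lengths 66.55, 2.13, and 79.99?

The longest side is 79.99, but the other two sum to only 68.68.
68.68 < 79.99, so the triangle inequality fails.

No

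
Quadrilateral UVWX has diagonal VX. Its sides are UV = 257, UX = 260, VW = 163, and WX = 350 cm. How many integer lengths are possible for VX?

325

From triangle UVX: 3 < VX < 517.
From triangle WVX: 187 < VX < 513.
Intersection: 187 < VX < 513, so integers 188 through 512: 325 values.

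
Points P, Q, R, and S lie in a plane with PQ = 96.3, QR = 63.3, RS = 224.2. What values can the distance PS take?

64.6 ≤ PS ≤ 383.8

The maximum is all hops collinear in one direction: 96.3 + 63.3 + 224.2 = 383.8.
The longest hop is 224.2; the others sum to 159.6. Folding the others back against it leaves at least 224.2 − 159.6 = 64.6.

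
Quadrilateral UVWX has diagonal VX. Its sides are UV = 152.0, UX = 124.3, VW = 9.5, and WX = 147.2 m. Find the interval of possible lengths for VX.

From triangle UVX: |152.0 − 124.3| < VX < 152.0 + 124.3, i.e. 27.7 < VX < 276.3.
From triangle WVX: 137.7 < VX < 156.7.
Both must hold, so VX lies in the intersection.

137.7 < VX < 156.7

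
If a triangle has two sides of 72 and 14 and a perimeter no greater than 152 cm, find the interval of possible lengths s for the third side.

Triangle inequality alone gives 58 < s < 86.
The perimeter condition gives s ≤ 152 − 72 − 14 = 66.
Intersecting the two: 58 < s ≤ 66.

58 < s ≤ 66 cm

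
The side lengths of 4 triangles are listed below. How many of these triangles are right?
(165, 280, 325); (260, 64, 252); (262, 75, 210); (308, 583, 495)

3

(165,280,325): 165²+280² = 105625 = 325² → right
(260,64,252): 64²+252² = 67600 = 260² → right
(262,75,210): 75²+210² = 49725 < 68644 = 262² → obtuse
(308,583,495): 308²+495² = 339889 = 583² → right
3 of the 4 are right.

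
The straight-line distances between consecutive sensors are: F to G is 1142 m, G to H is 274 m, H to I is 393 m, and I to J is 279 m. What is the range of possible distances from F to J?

196 ≤ FJ ≤ 2088 m

The maximum is all hops collinear in one direction: 1142 + 274 + 393 + 279 = 2088.
The longest hop is 1142; the others sum to 946. Folding the others back against it leaves at least 1142 − 946 = 196.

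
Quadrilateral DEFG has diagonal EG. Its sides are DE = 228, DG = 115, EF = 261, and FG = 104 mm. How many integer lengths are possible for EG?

From triangle DEG: 113 < EG < 343.
From triangle FEG: 157 < EG < 365.
Intersection: 157 < EG < 343, so integers 158 through 342: 185 values.

185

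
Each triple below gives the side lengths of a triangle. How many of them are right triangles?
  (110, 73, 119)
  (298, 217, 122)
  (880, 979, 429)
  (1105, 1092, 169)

2

(110,73,119): 73²+110² = 17429 > 14161 = 119² → acute
(298,217,122): 122²+217² = 61973 < 88804 = 298² → obtuse
(880,979,429): 429²+880² = 958441 = 979² → right
(1105,1092,169): 169²+1092² = 1221025 = 1105² → right
2 of the 4 are right.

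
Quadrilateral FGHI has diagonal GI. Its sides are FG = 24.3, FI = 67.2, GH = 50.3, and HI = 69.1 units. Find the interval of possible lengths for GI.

42.9 < GI < 91.5

From triangle FGI: |24.3 − 67.2| < GI < 24.3 + 67.2, i.e. 42.9 < GI < 91.5.
From triangle HGI: 18.8 < GI < 119.4.
Both must hold, so GI lies in the intersection.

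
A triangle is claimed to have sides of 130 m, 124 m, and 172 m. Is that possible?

The longest side is 172, and the other two sum to 254.
Since 254 > 172, the triangle inequality holds.

Yes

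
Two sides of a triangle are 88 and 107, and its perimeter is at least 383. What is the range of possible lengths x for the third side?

Triangle inequality alone gives 19 < x < 195.
The perimeter condition gives x ≥ 383 − 88 − 107 = 188.
Intersecting the two: 188 ≤ x < 195.

188 ≤ x < 195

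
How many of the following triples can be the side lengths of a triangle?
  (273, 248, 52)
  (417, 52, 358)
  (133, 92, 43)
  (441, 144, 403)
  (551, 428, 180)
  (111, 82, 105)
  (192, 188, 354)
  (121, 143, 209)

7

(52,248,273): 52+248 > 273 → valid
(52,358,417): 52+358 ≤ 417 → not valid
(43,92,133): 43+92 > 133 → valid
(144,403,441): 144+403 > 441 → valid
(180,428,551): 180+428 > 551 → valid
(82,105,111): 82+105 > 111 → valid
(188,192,354): 188+192 > 354 → valid
(121,143,209): 121+143 > 209 → valid
7 of the 8 triples form a triangle.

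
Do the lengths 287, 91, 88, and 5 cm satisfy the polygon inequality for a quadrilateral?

For a quadrilateral, each side must be shorter than the sum of the others.
Here the longest side is 287, but the remaining 3 sides sum to only 184.

No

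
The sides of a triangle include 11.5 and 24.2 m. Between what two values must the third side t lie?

By the triangle inequality, t must be less than 11.5 + 24.2 = 35.7 and greater than |11.5 − 24.2| = 12.7.

12.7 < t < 35.7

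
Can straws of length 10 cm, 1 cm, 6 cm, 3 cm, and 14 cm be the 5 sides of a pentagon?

A pentagon exists iff every side is shorter than the sum of the others — equivalently, the longest side is less than the sum of the rest.
Longest side 14 < 20 (sum of the remaining 4), so yes.

Yes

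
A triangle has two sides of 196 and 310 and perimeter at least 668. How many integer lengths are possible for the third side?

344

Triangle inequality: 114 < x < 506. Perimeter ≥ 668 gives x ≥ 668 − 196 − 310 = 162.
So 162 ≤ x < 506; integers 162 through 505: 344 values.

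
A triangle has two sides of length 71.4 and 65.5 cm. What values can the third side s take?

5.9 < s < 136.9 (cm)

By the triangle inequality, s must be less than 71.4 + 65.5 = 136.9 and greater than |71.4 − 65.5| = 5.9.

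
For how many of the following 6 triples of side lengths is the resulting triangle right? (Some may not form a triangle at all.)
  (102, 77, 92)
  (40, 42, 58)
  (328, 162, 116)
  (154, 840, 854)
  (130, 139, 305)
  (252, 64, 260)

(102,77,92): 77²+92² = 14393 > 10404 = 102² → acute
(40,42,58): 40²+42² = 3364 = 58² → right
(328,162,116): 116+162 ≤ 328, not a triangle
(154,840,854): 154²+840² = 729316 = 854² → right
(130,139,305): 130+139 ≤ 305, not a triangle
(252,64,260): 64²+252² = 67600 = 260² → right
3 of the 6 are right.

3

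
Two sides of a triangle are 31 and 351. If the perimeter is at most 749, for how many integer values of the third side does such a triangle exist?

Triangle inequality: 320 < x < 382. Perimeter ≤ 749 gives x ≤ 749 − 31 − 351 = 367.
So 320 < x ≤ 367; integers 321 through 367: 47 values.

47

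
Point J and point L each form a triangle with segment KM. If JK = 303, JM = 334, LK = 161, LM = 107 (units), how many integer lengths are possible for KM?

From triangle JKM: 31 < KM < 637.
From triangle LKM: 54 < KM < 268.
Intersection: 54 < KM < 268, so integers 55 through 267: 213 values.

213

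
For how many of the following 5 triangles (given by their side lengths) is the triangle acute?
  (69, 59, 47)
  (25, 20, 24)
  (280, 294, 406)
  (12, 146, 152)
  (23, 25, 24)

(69,59,47): 47²+59² = 5690 > 4761 = 69² → acute
(25,20,24): 20²+24² = 976 > 625 = 25² → acute
(280,294,406): 280²+294² = 164836 = 406² → right
(12,146,152): 12²+146² = 21460 < 23104 = 152² → obtuse
(23,25,24): 23²+24² = 1105 > 625 = 25² → acute
3 of the 5 are acute.

3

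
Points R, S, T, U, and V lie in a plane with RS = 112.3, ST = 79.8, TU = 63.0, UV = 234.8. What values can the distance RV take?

0 ≤ RV ≤ 489.9

The maximum is all hops collinear in one direction: 112.3 + 79.8 + 63.0 + 234.8 = 489.9.
The longest hop is 234.8; the others sum to 255.1. Since 234.8 ≤ 255.1, the path can fold back on itself completely, so the minimum distance is 0.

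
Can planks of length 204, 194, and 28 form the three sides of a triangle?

The longest side is 204, and the other two sum to 222.
Since 222 > 204, the triangle inequality holds.

Yes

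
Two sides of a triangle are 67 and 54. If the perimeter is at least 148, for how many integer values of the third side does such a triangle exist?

Triangle inequality: 13 < x < 121. Perimeter ≥ 148 gives x ≥ 148 − 67 − 54 = 27.
So 27 ≤ x < 121; integers 27 through 120: 94 values.

94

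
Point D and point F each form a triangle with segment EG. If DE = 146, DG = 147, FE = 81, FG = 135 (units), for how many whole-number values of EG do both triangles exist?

From triangle DEG: 1 < EG < 293.
From triangle FEG: 54 < EG < 216.
Intersection: 54 < EG < 216, so integers 55 through 215: 161 values.

161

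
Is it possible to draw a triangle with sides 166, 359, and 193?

The two shorter sides sum to 359, exactly equal to the longest side 359.
That gives only a degenerate (flat) triangle — the inequality must be strict.

No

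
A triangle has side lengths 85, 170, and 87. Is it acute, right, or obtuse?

Compare the square of the longest side to the sum of squares of the other two: 85² + 87² = 14794 < 28900 = 170².

obtuse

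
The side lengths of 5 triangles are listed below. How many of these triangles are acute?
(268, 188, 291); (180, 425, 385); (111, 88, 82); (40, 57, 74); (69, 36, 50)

(268,188,291): 188²+268² = 107168 > 84681 = 291² → acute
(180,425,385): 180²+385² = 180625 = 425² → right
(111,88,82): 82²+88² = 14468 > 12321 = 111² → acute
(40,57,74): 40²+57² = 4849 < 5476 = 74² → obtuse
(69,36,50): 36²+50² = 3796 < 4761 = 69² → obtuse
2 of the 5 are acute.

2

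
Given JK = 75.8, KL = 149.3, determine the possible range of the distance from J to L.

By the triangle inequality, |75.8 − 149.3| ≤ JL ≤ 75.8 + 149.3.

73.5 ≤ JL ≤ 225.1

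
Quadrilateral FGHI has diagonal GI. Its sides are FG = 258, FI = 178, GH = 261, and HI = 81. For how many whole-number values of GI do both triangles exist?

From triangle FGI: 80 < GI < 436.
From triangle HGI: 180 < GI < 342.
Intersection: 180 < GI < 342, so integers 181 through 341: 161 values.

161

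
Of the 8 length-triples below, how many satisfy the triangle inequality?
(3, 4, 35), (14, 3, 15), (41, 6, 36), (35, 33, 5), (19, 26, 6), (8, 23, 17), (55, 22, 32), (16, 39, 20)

(3,4,35): 3+4 ≤ 35 → not valid
(3,14,15): 3+14 > 15 → valid
(6,36,41): 6+36 > 41 → valid
(5,33,35): 5+33 > 35 → valid
(6,19,26): 6+19 ≤ 26 → not valid
(8,17,23): 8+17 > 23 → valid
(22,32,55): 22+32 ≤ 55 → not valid
(16,20,39): 16+20 ≤ 39 → not valid
4 of the 8 triples form a triangle.

4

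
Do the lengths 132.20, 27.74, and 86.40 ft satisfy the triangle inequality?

No

The longest side is 132.20, but the other two sum to only 114.14.
114.14 < 132.20, so the triangle inequality fails.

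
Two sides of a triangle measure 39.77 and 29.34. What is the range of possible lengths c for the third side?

10.43 < c < 69.11

By the triangle inequality, c must be less than 39.77 + 29.34 = 69.11 and greater than |39.77 − 29.34| = 10.43.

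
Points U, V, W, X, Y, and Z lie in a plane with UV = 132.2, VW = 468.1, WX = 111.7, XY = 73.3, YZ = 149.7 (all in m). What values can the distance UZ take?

1.2 ≤ UZ ≤ 935.0 m

The maximum is all hops collinear in one direction: 132.2 + 468.1 + 111.7 + 73.3 + 149.7 = 935.0.
The longest hop is 468.1; the others sum to 466.9. Folding the others back against it leaves at least 468.1 − 466.9 = 1.2.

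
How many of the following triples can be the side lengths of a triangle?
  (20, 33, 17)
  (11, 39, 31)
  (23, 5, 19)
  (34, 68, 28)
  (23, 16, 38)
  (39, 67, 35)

(17,20,33): 17+20 > 33 → valid
(11,31,39): 11+31 > 39 → valid
(5,19,23): 5+19 > 23 → valid
(28,34,68): 28+34 ≤ 68 → not valid
(16,23,38): 16+23 > 38 → valid
(35,39,67): 35+39 > 67 → valid
5 of the 6 triples form a triangle.

5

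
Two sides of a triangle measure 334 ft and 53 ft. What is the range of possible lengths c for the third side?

281 < c < 387

By the triangle inequality, c must be less than 334 + 53 = 387 and greater than |334 − 53| = 281.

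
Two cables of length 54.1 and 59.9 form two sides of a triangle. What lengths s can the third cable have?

By the triangle inequality, s must be less than 54.1 + 59.9 = 114.0 and greater than |54.1 − 59.9| = 5.8.

5.8 < s < 114.0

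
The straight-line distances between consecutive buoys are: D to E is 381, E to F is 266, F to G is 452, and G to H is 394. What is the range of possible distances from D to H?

0 ≤ DH ≤ 1493

The maximum is all hops collinear in one direction: 381 + 266 + 452 + 394 = 1493.
The longest hop is 452; the others sum to 1041. Since 452 ≤ 1041, the path can fold back on itself completely, so the minimum distance is 0.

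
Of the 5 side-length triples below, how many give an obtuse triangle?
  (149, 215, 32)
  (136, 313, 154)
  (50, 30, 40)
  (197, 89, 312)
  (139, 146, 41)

1

(149,215,32): 32+149 ≤ 215, not a triangle
(136,313,154): 136+154 ≤ 313, not a triangle
(50,30,40): 30²+40² = 2500 = 50² → right
(197,89,312): 89+197 ≤ 312, not a triangle
(139,146,41): 41²+139² = 21002 < 21316 = 146² → obtuse
1 of the 5 is obtuse.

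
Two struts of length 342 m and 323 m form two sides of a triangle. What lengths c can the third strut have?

19 < c < 665

By the triangle inequality, c must be less than 342 + 323 = 665 and greater than |342 − 323| = 19.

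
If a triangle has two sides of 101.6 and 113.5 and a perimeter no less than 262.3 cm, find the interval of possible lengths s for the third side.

Triangle inequality alone gives 11.9 < s < 215.1.
The perimeter condition gives s ≥ 262.3 − 101.6 − 113.5 = 47.2.
Intersecting the two: 47.2 ≤ s < 215.1.

47.2 ≤ s < 215.1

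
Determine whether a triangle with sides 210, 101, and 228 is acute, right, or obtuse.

Compare the square of the longest side to the sum of squares of the other two: 101² + 210² = 54301 > 51984 = 228².

acute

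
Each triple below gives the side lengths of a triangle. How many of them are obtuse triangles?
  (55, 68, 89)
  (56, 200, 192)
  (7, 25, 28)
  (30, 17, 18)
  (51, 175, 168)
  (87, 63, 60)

(55,68,89): 55²+68² = 7649 < 7921 = 89² → obtuse
(56,200,192): 56²+192² = 40000 = 200² → right
(7,25,28): 7²+25² = 674 < 784 = 28² → obtuse
(30,17,18): 17²+18² = 613 < 900 = 30² → obtuse
(51,175,168): 51²+168² = 30825 > 30625 = 175² → acute
(87,63,60): 60²+63² = 7569 = 87² → right
3 of the 6 are obtuse.

3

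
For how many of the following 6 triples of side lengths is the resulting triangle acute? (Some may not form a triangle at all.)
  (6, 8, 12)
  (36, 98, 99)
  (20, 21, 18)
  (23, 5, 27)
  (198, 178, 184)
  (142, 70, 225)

(6,8,12): 6²+8² = 100 < 144 = 12² → obtuse
(36,98,99): 36²+98² = 10900 > 9801 = 99² → acute
(20,21,18): 18²+20² = 724 > 441 = 21² → acute
(23,5,27): 5²+23² = 554 < 729 = 27² → obtuse
(198,178,184): 178²+184² = 65540 > 39204 = 198² → acute
(142,70,225): 70+142 ≤ 225, not a triangle
3 of the 6 are acute.

3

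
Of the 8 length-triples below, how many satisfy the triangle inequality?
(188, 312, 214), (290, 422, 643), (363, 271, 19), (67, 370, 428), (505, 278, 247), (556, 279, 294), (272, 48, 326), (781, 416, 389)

(188,214,312): 188+214 > 312 → valid
(290,422,643): 290+422 > 643 → valid
(19,271,363): 19+271 ≤ 363 → not valid
(67,370,428): 67+370 > 428 → valid
(247,278,505): 247+278 > 505 → valid
(279,294,556): 279+294 > 556 → valid
(48,272,326): 48+272 ≤ 326 → not valid
(389,416,781): 389+416 > 781 → valid
6 of the 8 triples form a triangle.

6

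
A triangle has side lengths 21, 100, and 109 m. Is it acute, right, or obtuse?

obtuse

Compare the square of the longest side to the sum of squares of the other two: 21² + 100² = 10441 < 11881 = 109².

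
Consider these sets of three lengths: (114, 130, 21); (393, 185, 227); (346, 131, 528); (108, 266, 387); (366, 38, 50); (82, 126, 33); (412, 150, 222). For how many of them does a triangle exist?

2

(21,114,130): 21+114 > 130 → valid
(185,227,393): 185+227 > 393 → valid
(131,346,528): 131+346 ≤ 528 → not valid
(108,266,387): 108+266 ≤ 387 → not valid
(38,50,366): 38+50 ≤ 366 → not valid
(33,82,126): 33+82 ≤ 126 → not valid
(150,222,412): 150+222 ≤ 412 → not valid
2 of the 7 triples form a triangle.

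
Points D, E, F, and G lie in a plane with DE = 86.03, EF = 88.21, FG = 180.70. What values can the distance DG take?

The maximum is all hops collinear in one direction: 86.03 + 88.21 + 180.70 = 354.94.
The longest hop is 180.70; the others sum to 174.24. Folding the others back against it leaves at least 180.70 − 174.24 = 6.46.

6.46 ≤ DG ≤ 354.94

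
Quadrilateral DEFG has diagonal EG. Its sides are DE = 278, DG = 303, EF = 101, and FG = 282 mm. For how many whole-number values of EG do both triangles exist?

From triangle DEG: 25 < EG < 581.
From triangle FEG: 181 < EG < 383.
Intersection: 181 < EG < 383, so integers 182 through 382: 201 values.

201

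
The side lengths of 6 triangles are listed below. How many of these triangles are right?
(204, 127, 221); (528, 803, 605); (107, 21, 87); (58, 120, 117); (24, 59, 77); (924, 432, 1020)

2

(204,127,221): 127²+204² = 57745 > 48841 = 221² → acute
(528,803,605): 528²+605² = 644809 = 803² → right
(107,21,87): 21²+87² = 8010 < 11449 = 107² → obtuse
(58,120,117): 58²+117² = 17053 > 14400 = 120² → acute
(24,59,77): 24²+59² = 4057 < 5929 = 77² → obtuse
(924,432,1020): 432²+924² = 1040400 = 1020² → right
2 of the 6 are right.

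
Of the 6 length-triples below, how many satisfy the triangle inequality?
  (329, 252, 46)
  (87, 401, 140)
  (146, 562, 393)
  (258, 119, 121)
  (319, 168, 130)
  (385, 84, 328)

1

(46,252,329): 46+252 ≤ 329 → not valid
(87,140,401): 87+140 ≤ 401 → not valid
(146,393,562): 146+393 ≤ 562 → not valid
(119,121,258): 119+121 ≤ 258 → not valid
(130,168,319): 130+168 ≤ 319 → not valid
(84,328,385): 84+328 > 385 → valid
1 of the 6 triples forms a triangle.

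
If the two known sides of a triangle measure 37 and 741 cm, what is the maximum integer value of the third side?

777

The third side must be strictly less than 37 + 741 = 778.
The largest integer below 778 is 777.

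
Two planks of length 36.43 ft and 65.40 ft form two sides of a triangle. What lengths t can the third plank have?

28.97 < t < 101.83

By the triangle inequality, t must be less than 36.43 + 65.40 = 101.83 and greater than |36.43 − 65.40| = 28.97.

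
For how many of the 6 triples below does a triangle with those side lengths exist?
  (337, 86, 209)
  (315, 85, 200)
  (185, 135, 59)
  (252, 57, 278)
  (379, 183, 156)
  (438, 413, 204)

3

(86,209,337): 86+209 ≤ 337 → not valid
(85,200,315): 85+200 ≤ 315 → not valid
(59,135,185): 59+135 > 185 → valid
(57,252,278): 57+252 > 278 → valid
(156,183,379): 156+183 ≤ 379 → not valid
(204,413,438): 204+413 > 438 → valid
3 of the 6 triples form a triangle.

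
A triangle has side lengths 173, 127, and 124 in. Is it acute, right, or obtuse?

Compare the square of the longest side to the sum of squares of the other two: 124² + 127² = 31505 > 29929 = 173².

acute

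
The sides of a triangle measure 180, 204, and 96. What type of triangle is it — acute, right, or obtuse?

Compare the square of the longest side to the sum of squares of the other two: 96² + 180² = 41616 = 204².

right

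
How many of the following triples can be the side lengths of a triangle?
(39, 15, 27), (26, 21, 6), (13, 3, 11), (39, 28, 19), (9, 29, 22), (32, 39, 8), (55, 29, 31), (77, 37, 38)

7

(15,27,39): 15+27 > 39 → valid
(6,21,26): 6+21 > 26 → valid
(3,11,13): 3+11 > 13 → valid
(19,28,39): 19+28 > 39 → valid
(9,22,29): 9+22 > 29 → valid
(8,32,39): 8+32 > 39 → valid
(29,31,55): 29+31 > 55 → valid
(37,38,77): 37+38 ≤ 77 → not valid
7 of the 8 triples form a triangle.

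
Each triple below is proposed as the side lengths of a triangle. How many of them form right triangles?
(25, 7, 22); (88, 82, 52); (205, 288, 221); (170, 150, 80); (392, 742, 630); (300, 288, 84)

(25,7,22): 7²+22² = 533 < 625 = 25² → obtuse
(88,82,52): 52²+82² = 9428 > 7744 = 88² → acute
(205,288,221): 205²+221² = 90866 > 82944 = 288² → acute
(170,150,80): 80²+150² = 28900 = 170² → right
(392,742,630): 392²+630² = 550564 = 742² → right
(300,288,84): 84²+288² = 90000 = 300² → right
3 of the 6 are right.

3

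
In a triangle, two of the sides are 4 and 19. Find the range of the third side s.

15 < s < 23

By the triangle inequality, s must be less than 4 + 19 = 23 and greater than |4 − 19| = 15.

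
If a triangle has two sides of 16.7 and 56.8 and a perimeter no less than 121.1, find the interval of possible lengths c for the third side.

47.6 ≤ c < 73.5

Triangle inequality alone gives 40.1 < c < 73.5.
The perimeter condition gives c ≥ 121.1 − 16.7 − 56.8 = 47.6.
Intersecting the two: 47.6 ≤ c < 73.5.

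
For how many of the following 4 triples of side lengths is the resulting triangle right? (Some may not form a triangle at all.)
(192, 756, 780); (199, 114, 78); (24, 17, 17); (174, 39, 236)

1

(192,756,780): 192²+756² = 608400 = 780² → right
(199,114,78): 78+114 ≤ 199, not a triangle
(24,17,17): 17²+17² = 578 > 576 = 24² → acute
(174,39,236): 39+174 ≤ 236, not a triangle
1 of the 4 is right.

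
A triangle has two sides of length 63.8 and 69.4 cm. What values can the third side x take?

By the triangle inequality, x must be less than 63.8 + 69.4 = 133.2 and greater than |63.8 − 69.4| = 5.6.

5.6 < x < 133.2 (cm)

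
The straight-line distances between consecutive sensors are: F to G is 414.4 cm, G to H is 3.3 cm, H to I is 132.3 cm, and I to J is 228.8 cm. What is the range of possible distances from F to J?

The maximum is all hops collinear in one direction: 414.4 + 3.3 + 132.3 + 228.8 = 778.8.
The longest hop is 414.4; the others sum to 364.4. Folding the others back against it leaves at least 414.4 − 364.4 = 50.0.

50.0 ≤ FJ ≤ 778.8 cm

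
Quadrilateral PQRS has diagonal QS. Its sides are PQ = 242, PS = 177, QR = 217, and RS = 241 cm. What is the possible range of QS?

From triangle PQS: |242 − 177| < QS < 242 + 177, i.e. 65 < QS < 419.
From triangle RQS: 24 < QS < 458.
Both must hold, so QS lies in the intersection.

65 < QS < 419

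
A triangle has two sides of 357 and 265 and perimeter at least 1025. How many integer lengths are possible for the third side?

219

Triangle inequality: 92 < x < 622. Perimeter ≥ 1025 gives x ≥ 1025 − 357 − 265 = 403.
So 403 ≤ x < 622; integers 403 through 621: 219 values.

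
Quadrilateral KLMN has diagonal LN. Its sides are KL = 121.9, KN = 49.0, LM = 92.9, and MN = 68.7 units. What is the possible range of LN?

72.9 < LN < 161.6

From triangle KLN: |121.9 − 49.0| < LN < 121.9 + 49.0, i.e. 72.9 < LN < 170.9.
From triangle MLN: 24.2 < LN < 161.6.
Both must hold, so LN lies in the intersection.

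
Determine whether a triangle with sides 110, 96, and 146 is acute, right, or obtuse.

right

Compare the square of the longest side to the sum of squares of the other two: 96² + 110² = 21316 = 146².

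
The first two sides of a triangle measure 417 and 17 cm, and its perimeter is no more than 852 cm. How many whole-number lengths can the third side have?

18

Triangle inequality: 400 < x < 434. Perimeter ≤ 852 gives x ≤ 852 − 417 − 17 = 418.
So 400 < x ≤ 418; integers 401 through 418: 18 values.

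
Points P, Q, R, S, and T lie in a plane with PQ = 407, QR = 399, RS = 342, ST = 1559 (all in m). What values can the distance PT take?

The maximum is all hops collinear in one direction: 407 + 399 + 342 + 1559 = 2707.
The longest hop is 1559; the others sum to 1148. Folding the others back against it leaves at least 1559 − 1148 = 411.

411 ≤ PT ≤ 2707 m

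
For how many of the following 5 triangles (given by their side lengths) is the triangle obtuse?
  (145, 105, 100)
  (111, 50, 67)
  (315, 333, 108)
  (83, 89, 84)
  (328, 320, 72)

1

(145,105,100): 100²+105² = 21025 = 145² → right
(111,50,67): 50²+67² = 6989 < 12321 = 111² → obtuse
(315,333,108): 108²+315² = 110889 = 333² → right
(83,89,84): 83²+84² = 13945 > 7921 = 89² → acute
(328,320,72): 72²+320² = 107584 = 328² → right
1 of the 5 is obtuse.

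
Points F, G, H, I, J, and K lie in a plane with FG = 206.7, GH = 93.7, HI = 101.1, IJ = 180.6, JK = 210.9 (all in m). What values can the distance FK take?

0 ≤ FK ≤ 793.0 m

The maximum is all hops collinear in one direction: 206.7 + 93.7 + 101.1 + 180.6 + 210.9 = 793.0.
The longest hop is 210.9; the others sum to 582.1. Since 210.9 ≤ 582.1, the path can fold back on itself completely, so the minimum distance is 0.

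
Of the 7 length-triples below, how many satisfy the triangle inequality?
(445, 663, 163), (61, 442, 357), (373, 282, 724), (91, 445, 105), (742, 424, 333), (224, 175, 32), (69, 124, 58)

2

(163,445,663): 163+445 ≤ 663 → not valid
(61,357,442): 61+357 ≤ 442 → not valid
(282,373,724): 282+373 ≤ 724 → not valid
(91,105,445): 91+105 ≤ 445 → not valid
(333,424,742): 333+424 > 742 → valid
(32,175,224): 32+175 ≤ 224 → not valid
(58,69,124): 58+69 > 124 → valid
2 of the 7 triples form a triangle.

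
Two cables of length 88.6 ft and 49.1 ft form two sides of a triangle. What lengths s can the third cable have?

39.5 < s < 137.7 (ft)

By the triangle inequality, s must be less than 88.6 + 49.1 = 137.7 and greater than |88.6 − 49.1| = 39.5.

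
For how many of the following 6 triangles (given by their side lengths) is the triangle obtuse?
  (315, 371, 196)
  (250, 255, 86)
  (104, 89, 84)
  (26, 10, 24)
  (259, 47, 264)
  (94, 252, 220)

(315,371,196): 196²+315² = 137641 = 371² → right
(250,255,86): 86²+250² = 69896 > 65025 = 255² → acute
(104,89,84): 84²+89² = 14977 > 10816 = 104² → acute
(26,10,24): 10²+24² = 676 = 26² → right
(259,47,264): 47²+259² = 69290 < 69696 = 264² → obtuse
(94,252,220): 94²+220² = 57236 < 63504 = 252² → obtuse
2 of the 6 are obtuse.

2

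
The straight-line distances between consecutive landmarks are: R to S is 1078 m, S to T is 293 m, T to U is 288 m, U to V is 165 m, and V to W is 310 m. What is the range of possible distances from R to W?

The maximum is all hops collinear in one direction: 1078 + 293 + 288 + 165 + 310 = 2134.
The longest hop is 1078; the others sum to 1056. Folding the others back against it leaves at least 1078 − 1056 = 22.

22 ≤ RW ≤ 2134 m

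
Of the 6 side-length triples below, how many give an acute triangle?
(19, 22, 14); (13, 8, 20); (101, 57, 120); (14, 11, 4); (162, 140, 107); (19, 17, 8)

2

(19,22,14): 14²+19² = 557 > 484 = 22² → acute
(13,8,20): 8²+13² = 233 < 400 = 20² → obtuse
(101,57,120): 57²+101² = 13450 < 14400 = 120² → obtuse
(14,11,4): 4²+11² = 137 < 196 = 14² → obtuse
(162,140,107): 107²+140² = 31049 > 26244 = 162² → acute
(19,17,8): 8²+17² = 353 < 361 = 19² → obtuse
2 of the 6 are acute.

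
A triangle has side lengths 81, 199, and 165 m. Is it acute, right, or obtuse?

obtuse

Compare the square of the longest side to the sum of squares of the other two: 81² + 165² = 33786 < 39601 = 199².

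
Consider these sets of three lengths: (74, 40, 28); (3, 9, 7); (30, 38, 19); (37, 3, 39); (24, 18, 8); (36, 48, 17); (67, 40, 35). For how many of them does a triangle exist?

6

(28,40,74): 28+40 ≤ 74 → not valid
(3,7,9): 3+7 > 9 → valid
(19,30,38): 19+30 > 38 → valid
(3,37,39): 3+37 > 39 → valid
(8,18,24): 8+18 > 24 → valid
(17,36,48): 17+36 > 48 → valid
(35,40,67): 35+40 > 67 → valid
6 of the 7 triples form a triangle.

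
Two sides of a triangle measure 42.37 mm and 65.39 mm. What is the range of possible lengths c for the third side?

By the triangle inequality, c must be less than 42.37 + 65.39 = 107.76 and greater than |42.37 − 65.39| = 23.02.

23.02 < c < 107.76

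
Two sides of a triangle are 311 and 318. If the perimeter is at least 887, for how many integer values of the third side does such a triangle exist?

Triangle inequality: 7 < x < 629. Perimeter ≥ 887 gives x ≥ 887 − 311 − 318 = 258.
So 258 ≤ x < 629; integers 258 through 628: 371 values.

371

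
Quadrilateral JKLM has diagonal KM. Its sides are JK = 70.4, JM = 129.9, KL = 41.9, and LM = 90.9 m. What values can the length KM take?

59.5 < KM < 132.8

From triangle JKM: |70.4 − 129.9| < KM < 70.4 + 129.9, i.e. 59.5 < KM < 200.3.
From triangle LKM: 49.0 < KM < 132.8.
Both must hold, so KM lies in the intersection.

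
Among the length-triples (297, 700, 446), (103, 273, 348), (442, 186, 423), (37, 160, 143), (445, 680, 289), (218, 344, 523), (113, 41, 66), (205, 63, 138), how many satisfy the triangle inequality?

(297,446,700): 297+446 > 700 → valid
(103,273,348): 103+273 > 348 → valid
(186,423,442): 186+423 > 442 → valid
(37,143,160): 37+143 > 160 → valid
(289,445,680): 289+445 > 680 → valid
(218,344,523): 218+344 > 523 → valid
(41,66,113): 41+66 ≤ 113 → not valid
(63,138,205): 63+138 ≤ 205 → not valid
6 of the 8 triples form a triangle.

6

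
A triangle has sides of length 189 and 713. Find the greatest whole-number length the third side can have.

901

The third side must be strictly less than 189 + 713 = 902.
The largest integer below 902 is 901.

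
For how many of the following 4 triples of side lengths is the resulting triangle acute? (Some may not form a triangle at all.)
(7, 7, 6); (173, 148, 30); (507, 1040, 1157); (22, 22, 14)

2

(7,7,6): 6²+7² = 85 > 49 = 7² → acute
(173,148,30): 30²+148² = 22804 < 29929 = 173² → obtuse
(507,1040,1157): 507²+1040² = 1338649 = 1157² → right
(22,22,14): 14²+22² = 680 > 484 = 22² → acute
2 of the 4 are acute.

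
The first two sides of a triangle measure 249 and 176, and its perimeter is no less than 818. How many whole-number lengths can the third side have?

Triangle inequality: 73 < x < 425. Perimeter ≥ 818 gives x ≥ 818 − 249 − 176 = 393.
So 393 ≤ x < 425; integers 393 through 424: 32 values.

32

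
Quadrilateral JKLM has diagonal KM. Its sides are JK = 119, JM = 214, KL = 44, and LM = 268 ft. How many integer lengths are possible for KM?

87

From triangle JKM: 95 < KM < 333.
From triangle LKM: 224 < KM < 312.
Intersection: 224 < KM < 312, so integers 225 through 311: 87 values.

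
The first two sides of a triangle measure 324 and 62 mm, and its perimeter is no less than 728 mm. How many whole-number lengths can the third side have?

Triangle inequality: 262 < x < 386. Perimeter ≥ 728 gives x ≥ 728 − 324 − 62 = 342.
So 342 ≤ x < 386; integers 342 through 385: 44 values.

44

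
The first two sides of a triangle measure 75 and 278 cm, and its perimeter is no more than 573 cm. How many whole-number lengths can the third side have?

17

Triangle inequality: 203 < x < 353. Perimeter ≤ 573 gives x ≤ 573 − 75 − 278 = 220.
So 203 < x ≤ 220; integers 204 through 220: 17 values.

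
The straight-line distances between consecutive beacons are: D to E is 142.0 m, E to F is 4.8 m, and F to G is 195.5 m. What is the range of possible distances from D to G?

48.7 ≤ DG ≤ 342.3 m

The maximum is all hops collinear in one direction: 142.0 + 4.8 + 195.5 = 342.3.
The longest hop is 195.5; the others sum to 146.8. Folding the others back against it leaves at least 195.5 − 146.8 = 48.7.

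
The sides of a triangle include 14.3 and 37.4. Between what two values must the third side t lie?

By the triangle inequality, t must be less than 14.3 + 37.4 = 51.7 and greater than |14.3 − 37.4| = 23.1.

23.1 < t < 51.7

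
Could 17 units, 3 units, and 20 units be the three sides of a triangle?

No

The two shorter sides sum to 20, exactly equal to the longest side 20.
That gives only a degenerate (flat) triangle — the inequality must be strict.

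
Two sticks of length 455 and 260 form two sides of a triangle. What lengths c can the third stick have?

195 < c < 715

By the triangle inequality, c must be less than 455 + 260 = 715 and greater than |455 − 260| = 195.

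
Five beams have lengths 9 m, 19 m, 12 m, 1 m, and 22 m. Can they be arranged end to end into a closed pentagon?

A pentagon exists iff every side is shorter than the sum of the others — equivalently, the longest side is less than the sum of the rest.
Longest side 22 < 41 (sum of the remaining 4), so yes.

Yes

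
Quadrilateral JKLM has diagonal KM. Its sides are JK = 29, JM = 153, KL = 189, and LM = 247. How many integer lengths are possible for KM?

57

From triangle JKM: 124 < KM < 182.
From triangle LKM: 58 < KM < 436.
Intersection: 124 < KM < 182, so integers 125 through 181: 57 values.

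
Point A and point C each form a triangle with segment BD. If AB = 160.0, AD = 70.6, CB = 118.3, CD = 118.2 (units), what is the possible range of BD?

From triangle ABD: |160.0 − 70.6| < BD < 160.0 + 70.6, i.e. 89.4 < BD < 230.6.
From triangle CBD: 0.1 < BD < 236.5.
Both must hold, so BD lies in the intersection.

89.4 < BD < 230.6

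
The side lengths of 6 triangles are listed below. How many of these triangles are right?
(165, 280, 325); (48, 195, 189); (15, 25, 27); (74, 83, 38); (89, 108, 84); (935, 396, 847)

3

(165,280,325): 165²+280² = 105625 = 325² → right
(48,195,189): 48²+189² = 38025 = 195² → right
(15,25,27): 15²+25² = 850 > 729 = 27² → acute
(74,83,38): 38²+74² = 6920 > 6889 = 83² → acute
(89,108,84): 84²+89² = 14977 > 11664 = 108² → acute
(935,396,847): 396²+847² = 874225 = 935² → right
3 of the 6 are right.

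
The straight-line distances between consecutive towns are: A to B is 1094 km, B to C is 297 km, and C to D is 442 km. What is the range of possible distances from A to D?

The maximum is all hops collinear in one direction: 1094 + 297 + 442 = 1833.
The longest hop is 1094; the others sum to 739. Folding the others back against it leaves at least 1094 − 739 = 355.

355 ≤ AD ≤ 1833 km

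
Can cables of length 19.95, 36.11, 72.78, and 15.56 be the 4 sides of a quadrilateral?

No

For a quadrilateral, each side must be shorter than the sum of the others.
Here the longest side is 72.78, but the remaining 3 sides sum to only 71.62.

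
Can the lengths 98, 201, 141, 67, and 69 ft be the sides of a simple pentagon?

A pentagon exists iff every side is shorter than the sum of the others — equivalently, the longest side is less than the sum of the rest.
Longest side 201 < 375 (sum of the remaining 4), so yes.

Yes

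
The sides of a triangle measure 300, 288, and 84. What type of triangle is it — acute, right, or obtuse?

Compare the square of the longest side to the sum of squares of the other two: 84² + 288² = 90000 = 300².

right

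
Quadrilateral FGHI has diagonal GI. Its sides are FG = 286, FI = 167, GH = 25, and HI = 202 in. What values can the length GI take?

From triangle FGI: |286 − 167| < GI < 286 + 167, i.e. 119 < GI < 453.
From triangle HGI: 177 < GI < 227.
Both must hold, so GI lies in the intersection.

177 < GI < 227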